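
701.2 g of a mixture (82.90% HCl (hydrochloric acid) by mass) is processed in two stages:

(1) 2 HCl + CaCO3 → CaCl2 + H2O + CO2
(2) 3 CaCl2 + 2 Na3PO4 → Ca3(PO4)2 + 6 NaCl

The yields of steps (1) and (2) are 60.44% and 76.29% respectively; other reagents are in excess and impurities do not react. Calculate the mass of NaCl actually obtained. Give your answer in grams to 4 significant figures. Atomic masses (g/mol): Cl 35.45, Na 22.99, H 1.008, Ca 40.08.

429.6 g

Pure HCl = 701.2 × 0.8290 = 581.29 g.
M(HCl) = 1.008 + 35.45 = 36.458 g/mol.
M(NaCl) = 22.99 + 35.45 = 58.44 g/mol.
n(HCl) = 581.29 / 36.458 = 15.944 mol.
Step 1 (HCl:CaCl2 = 2:1): theoretical n(CaCl2) = 7.9721 mol; at 60.44% yield, n(CaCl2) = 4.8183 mol.
Step 2 (CaCl2:NaCl = 3:6): theoretical n(NaCl) = 9.6367 mol, so theoretical mass = 9.6367 × 58.44 = 563.17 g.
At 76.29% yield, actual mass of NaCl = 563.17 × 0.7629 = 429.64 g.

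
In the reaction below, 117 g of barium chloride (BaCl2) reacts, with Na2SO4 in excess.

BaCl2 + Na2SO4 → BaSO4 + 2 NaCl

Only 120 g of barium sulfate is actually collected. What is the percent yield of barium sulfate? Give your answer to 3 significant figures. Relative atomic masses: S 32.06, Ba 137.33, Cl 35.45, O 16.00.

M(BaCl2) = 137.33 + 2(35.45) = 208.23 g/mol.
M(BaSO4) = 137.33 + 32.06 + 4(16.00) = 233.39 g/mol.
n(BaCl2) = 117.0 g / 208.23 g/mol = 0.5619 mol.
From the equation the BaCl2:BaSO4 mole ratio is 1:1, so n(BaSO4) = 0.5619 × 1/1 = 0.5619 mol.
Mass of BaSO4 = 0.5619 mol × 233.39 g/mol = 131.1 g.
This is the theoretical yield. Percent yield = 120 g / 131.1 g × 100% = 91.51%.

91.5 %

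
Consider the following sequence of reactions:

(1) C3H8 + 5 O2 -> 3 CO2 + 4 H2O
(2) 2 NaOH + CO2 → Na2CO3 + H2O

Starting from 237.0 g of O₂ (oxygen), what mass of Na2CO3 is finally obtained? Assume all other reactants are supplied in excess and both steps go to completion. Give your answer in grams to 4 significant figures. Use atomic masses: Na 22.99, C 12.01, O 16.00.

471.0 g

M(O2) = 2(16.00) = 32.00 g/mol.
M(Na2CO3) = 2(22.99) + 12.01 + 3(16.00) = 105.99 g/mol.
n(O2) = 237.00 / 32.00 = 7.4062 mol.
Step 1 gives a 5:3 ratio of O2 to CO2, so n(CO2) = 4.4437 mol.
In step 2 the CO2:Na2CO3 ratio is 1:1, so n(Na2CO3) = 4.4437 mol.
Mass of Na2CO3 = 4.4437 × 105.99 = 470.99 g.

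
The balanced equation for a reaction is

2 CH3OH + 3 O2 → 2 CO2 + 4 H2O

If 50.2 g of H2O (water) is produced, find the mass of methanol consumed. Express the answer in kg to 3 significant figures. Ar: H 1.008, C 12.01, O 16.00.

M(H2O) = 2(1.008) + 16.00 = 18.016 g/mol.
M(CH3OH) = 12.01 + 4(1.008) + 16.00 = 32.042 g/mol.
n(H2O) = 50.20 g / 18.016 g/mol = 2.786 mol.
From the equation the H2O:CH3OH mole ratio is 4:2, so n(CH3OH) = 2.786 × 2/4 = 1.393 mol.
Mass of CH3OH = 1.393 mol × 32.042 g/mol = 44.64 g.
Converting to kg: 44.64 g = 0.0446 kg.

0.0446 kg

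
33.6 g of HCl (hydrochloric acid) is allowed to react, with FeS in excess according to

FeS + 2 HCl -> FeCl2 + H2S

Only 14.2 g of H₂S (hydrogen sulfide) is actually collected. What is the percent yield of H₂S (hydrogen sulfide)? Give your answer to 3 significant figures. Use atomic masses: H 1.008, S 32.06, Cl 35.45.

90.4 %

M(HCl) = 1.008 + 35.45 = 36.458 g/mol.
M(H2S) = 2(1.008) + 32.06 = 34.076 g/mol.
n(HCl) = 33.60 g / 36.458 g/mol = 0.9216 mol.
From the equation the HCl:H2S mole ratio is 2:1, so n(H2S) = 0.9216 × 1/2 = 0.4608 mol.
Mass of H2S = 0.4608 mol × 34.076 g/mol = 15.70 g.
This is the theoretical yield. Percent yield = 14.2 g / 15.70 g × 100% = 90.43%.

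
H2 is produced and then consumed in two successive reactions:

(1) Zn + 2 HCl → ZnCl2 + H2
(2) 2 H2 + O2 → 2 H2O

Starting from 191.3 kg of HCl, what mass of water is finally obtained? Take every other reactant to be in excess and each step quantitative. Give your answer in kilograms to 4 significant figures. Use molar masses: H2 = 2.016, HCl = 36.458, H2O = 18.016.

191.3 kg = 191300 g.
n(HCl) = 191300 / 36.458 = 5247.1 mol.
Step 1 gives a 2:1 ratio of HCl to H2, so n(H2) = 2623.6 mol.
In step 2 the H2:H2O ratio is 2:2, so n(H2O) = 2623.6 mol.
Mass of H2O = 2623.6 × 18.016 = 47266 g = 47.27 kg.

47.27 kg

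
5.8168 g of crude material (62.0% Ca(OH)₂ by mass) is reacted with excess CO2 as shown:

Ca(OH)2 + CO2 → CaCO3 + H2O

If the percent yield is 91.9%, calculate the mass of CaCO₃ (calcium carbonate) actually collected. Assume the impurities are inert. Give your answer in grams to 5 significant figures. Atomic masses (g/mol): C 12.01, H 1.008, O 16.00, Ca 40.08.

Pure Ca(OH)2 available = 5.8168 g × 0.620 = 3.60642 g.
M(Ca(OH)2) = 40.08 + 2(16.00) + 2(1.008) = 74.096 g/mol.
M(CaCO3) = 40.08 + 12.01 + 3(16.00) = 100.09 g/mol.
n(Ca(OH)2) = 3.60642 g / 74.096 g/mol = 0.0486722 mol.
From the equation the Ca(OH)2:CaCO3 mole ratio is 1:1, so n(CaCO3) = 0.0486722 × 1/1 = 0.0486722 mol.
Mass of CaCO3 = 0.0486722 mol × 100.09 g/mol = 4.87160 g.
Actual mass collected = 4.87160 g × 0.919 = 4.47700 g.

4.4770 g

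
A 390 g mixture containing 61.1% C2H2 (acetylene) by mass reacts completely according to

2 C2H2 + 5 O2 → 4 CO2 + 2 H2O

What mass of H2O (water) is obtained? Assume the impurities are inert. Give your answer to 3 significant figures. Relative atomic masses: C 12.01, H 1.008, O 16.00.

Mass of pure C2H2 = 390 g × 0.611 = 238.3 g.
M(C2H2) = 2(12.01) + 2(1.008) = 26.036 g/mol.
M(H2O) = 2(1.008) + 16.00 = 18.016 g/mol.
n(C2H2) = 238.3 g / 26.036 g/mol = 9.152 mol.
From the equation the C2H2:H2O mole ratio is 2:2, so n(H2O) = 9.152 × 2/2 = 9.152 mol.
Mass of H2O = 9.152 mol × 18.016 g/mol = 164.9 g.

165 g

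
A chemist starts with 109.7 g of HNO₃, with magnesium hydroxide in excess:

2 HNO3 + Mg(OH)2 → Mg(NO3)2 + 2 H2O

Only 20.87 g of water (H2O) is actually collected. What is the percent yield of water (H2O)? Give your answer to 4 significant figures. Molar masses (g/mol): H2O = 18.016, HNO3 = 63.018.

66.55 %

n(HNO3) = 109.70 g / 63.018 g/mol = 1.7408 mol.
From the equation the HNO3:H2O mole ratio is 2:2, so n(H2O) = 1.7408 × 2/2 = 1.7408 mol.
Mass of H2O = 1.7408 mol × 18.016 g/mol = 31.362 g.
This is the theoretical yield. Percent yield = 20.87 g / 31.362 g × 100% = 66.546%.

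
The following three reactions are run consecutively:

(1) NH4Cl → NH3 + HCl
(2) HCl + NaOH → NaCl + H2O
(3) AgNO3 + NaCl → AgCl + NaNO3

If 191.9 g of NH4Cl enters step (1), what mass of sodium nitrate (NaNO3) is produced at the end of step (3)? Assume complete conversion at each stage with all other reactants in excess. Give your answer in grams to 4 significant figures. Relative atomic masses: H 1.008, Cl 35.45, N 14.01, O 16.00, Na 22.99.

M(NH4Cl) = 14.01 + 4(1.008) + 35.45 = 53.492 g/mol.
M(NaNO3) = 22.99 + 14.01 + 3(16.00) = 85.00 g/mol.
n(NH4Cl) = 191.9 / 53.492 = 3.5875 mol.
Reaction (1): NH4Cl→HCl ratio 1:1 ⇒ n(HCl) = 3.5875 mol.
Reaction (2): HCl→NaCl ratio 1:1 ⇒ n(NaCl) = 3.5875 mol.
Reaction (3): NaCl→NaNO3 ratio 1:1 ⇒ n(NaNO3) = 3.5875 mol.
Mass of NaNO3 = 3.5875 × 85.00 = 304.93 g.

304.9 g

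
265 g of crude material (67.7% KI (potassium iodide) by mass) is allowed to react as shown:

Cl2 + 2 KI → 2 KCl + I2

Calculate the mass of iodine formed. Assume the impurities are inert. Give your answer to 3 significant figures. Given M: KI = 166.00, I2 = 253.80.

Mass of pure KI = 265 g × 0.677 = 179.4 g.
n(KI) = 179.4 g / 166.00 g/mol = 1.081 mol.
From the equation the KI:I2 mole ratio is 2:1, so n(I2) = 1.081 × 1/2 = 0.5404 mol.
Mass of I2 = 0.5404 mol × 253.80 g/mol = 137.1 g.

137 g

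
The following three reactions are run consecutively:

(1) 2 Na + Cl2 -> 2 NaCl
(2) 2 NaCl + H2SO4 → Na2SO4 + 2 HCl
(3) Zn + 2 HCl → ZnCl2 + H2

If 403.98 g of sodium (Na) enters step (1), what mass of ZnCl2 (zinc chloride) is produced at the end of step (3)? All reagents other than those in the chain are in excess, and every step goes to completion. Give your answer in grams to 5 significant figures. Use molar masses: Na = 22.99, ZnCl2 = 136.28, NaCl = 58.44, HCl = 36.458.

n(Na) = 403.98 / 22.99 = 17.5720 mol.
Reaction (1): Na→NaCl ratio 2:2 ⇒ n(NaCl) = 17.5720 mol.
Reaction (2): NaCl→HCl ratio 2:2 ⇒ n(HCl) = 17.5720 mol.
Reaction (3): HCl→ZnCl2 ratio 2:1 ⇒ n(ZnCl2) = 8.78599 mol.
Mass of ZnCl2 = 8.78599 × 136.28 = 1197.36 g.

1197.4 g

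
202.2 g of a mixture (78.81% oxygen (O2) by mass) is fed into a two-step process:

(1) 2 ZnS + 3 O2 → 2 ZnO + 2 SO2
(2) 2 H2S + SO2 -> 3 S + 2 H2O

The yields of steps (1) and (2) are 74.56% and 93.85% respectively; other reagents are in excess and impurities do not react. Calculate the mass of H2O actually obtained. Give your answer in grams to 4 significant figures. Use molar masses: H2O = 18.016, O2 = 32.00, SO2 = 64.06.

Pure O2 = 202.2 × 0.7881 = 159.35 g.
n(O2) = 159.35 / 32.00 = 4.9798 mol.
Step 1 (O2:SO2 = 3:2): theoretical n(SO2) = 3.3199 mol; at 74.56% yield, n(SO2) = 2.4753 mol.
Step 2 (SO2:H2O = 1:2): theoretical n(H2O) = 4.9506 mol, so theoretical mass = 4.9506 × 18.016 = 89.190 g.
At 93.85% yield, actual mass of H2O = 89.190 × 0.9385 = 83.705 g.

83.70 g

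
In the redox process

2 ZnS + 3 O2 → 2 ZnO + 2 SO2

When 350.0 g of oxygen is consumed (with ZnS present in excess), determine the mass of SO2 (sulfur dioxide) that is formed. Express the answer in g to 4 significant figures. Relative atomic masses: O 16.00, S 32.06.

467.1 g

M(O2) = 2(16.00) = 32.00 g/mol.
M(SO2) = 32.06 + 2(16.00) = 64.06 g/mol.
n(O2) = 350.00 g / 32.00 g/mol = 10.938 mol.
From the equation the O2:SO2 mole ratio is 3:2, so n(SO2) = 10.938 × 2/3 = 7.2917 mol.
Mass of SO2 = 7.2917 mol × 64.06 g/mol = 467.10 g.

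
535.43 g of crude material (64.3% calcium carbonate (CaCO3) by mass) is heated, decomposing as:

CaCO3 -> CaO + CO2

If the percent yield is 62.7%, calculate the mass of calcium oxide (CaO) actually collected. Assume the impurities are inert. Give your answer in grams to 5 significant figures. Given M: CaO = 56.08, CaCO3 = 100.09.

Pure CaCO3 available = 535.43 g × 0.643 = 344.281 g.
n(CaCO3) = 344.281 g / 100.09 g/mol = 3.43972 mol.
From the equation the CaCO3:CaO mole ratio is 1:1, so n(CaO) = 3.43972 × 1/1 = 3.43972 mol.
Mass of CaO = 3.43972 mol × 56.08 g/mol = 192.899 g.
Actual mass collected = 192.899 g × 0.627 = 120.948 g.

120.95 g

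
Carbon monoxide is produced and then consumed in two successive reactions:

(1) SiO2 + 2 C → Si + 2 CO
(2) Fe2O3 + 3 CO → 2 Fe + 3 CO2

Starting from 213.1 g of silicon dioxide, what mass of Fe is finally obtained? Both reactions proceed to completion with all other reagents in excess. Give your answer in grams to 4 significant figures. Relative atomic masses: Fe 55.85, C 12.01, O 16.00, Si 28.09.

264.1 g

M(SiO2) = 28.09 + 2(16.00) = 60.09 g/mol.
M(Fe) = 55.85 g/mol.
n(SiO2) = 213.10 / 60.09 = 3.5463 mol.
Step 1 gives a 1:2 ratio of SiO2 to CO, so n(CO) = 7.0927 mol.
In step 2 the CO:Fe ratio is 3:2, so n(Fe) = 4.7285 mol.
Mass of Fe = 4.7285 × 55.85 = 264.08 g.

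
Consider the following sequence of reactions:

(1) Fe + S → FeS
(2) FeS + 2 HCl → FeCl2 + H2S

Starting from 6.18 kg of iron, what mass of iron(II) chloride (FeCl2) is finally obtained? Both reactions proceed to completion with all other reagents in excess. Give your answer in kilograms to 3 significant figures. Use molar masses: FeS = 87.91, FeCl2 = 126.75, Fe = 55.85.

14.0 kg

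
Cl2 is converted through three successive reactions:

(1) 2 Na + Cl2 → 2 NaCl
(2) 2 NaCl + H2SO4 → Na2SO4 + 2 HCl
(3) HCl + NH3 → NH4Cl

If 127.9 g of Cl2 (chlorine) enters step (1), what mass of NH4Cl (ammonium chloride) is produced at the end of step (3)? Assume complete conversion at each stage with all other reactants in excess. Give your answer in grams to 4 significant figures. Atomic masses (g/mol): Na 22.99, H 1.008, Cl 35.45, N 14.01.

M(Cl2) = 2(35.45) = 70.90 g/mol.
M(NH4Cl) = 14.01 + 4(1.008) + 35.45 = 53.492 g/mol.
n(Cl2) = 127.9 / 70.90 = 1.8039 mol.
Reaction (1): Cl2→NaCl ratio 1:2 ⇒ n(NaCl) = 3.6079 mol.
Reaction (2): NaCl→HCl ratio 2:2 ⇒ n(HCl) = 3.6079 mol.
Reaction (3): HCl→NH4Cl ratio 1:1 ⇒ n(NH4Cl) = 3.6079 mol.
Mass of NH4Cl = 3.6079 × 53.492 = 192.99 g.

193.0 g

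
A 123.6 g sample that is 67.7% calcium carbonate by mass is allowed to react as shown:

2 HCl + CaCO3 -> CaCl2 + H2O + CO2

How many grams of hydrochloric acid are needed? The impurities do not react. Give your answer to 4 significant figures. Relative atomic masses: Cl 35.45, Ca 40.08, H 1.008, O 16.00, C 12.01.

Mass of pure CaCO3 = 123.6 g × 0.677 = 83.677 g.
M(CaCO3) = 40.08 + 12.01 + 3(16.00) = 100.09 g/mol.
M(HCl) = 1.008 + 35.45 = 36.458 g/mol.
n(CaCO3) = 83.677 g / 100.09 g/mol = 0.83602 mol.
From the equation the CaCO3:HCl mole ratio is 1:2, so n(HCl) = 0.83602 × 2/1 = 1.6720 mol.
Mass of HCl = 1.6720 mol × 36.458 g/mol = 60.959 g.

60.96 g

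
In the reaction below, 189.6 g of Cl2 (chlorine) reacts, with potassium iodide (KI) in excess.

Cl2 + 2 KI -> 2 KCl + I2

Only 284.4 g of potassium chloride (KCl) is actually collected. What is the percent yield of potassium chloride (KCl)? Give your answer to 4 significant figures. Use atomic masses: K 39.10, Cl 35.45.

M(Cl2) = 2(35.45) = 70.90 g/mol.
M(KCl) = 39.10 + 35.45 = 74.55 g/mol.
n(Cl2) = 189.60 g / 70.90 g/mol = 2.6742 mol.
From the equation the Cl2:KCl mole ratio is 1:2, so n(KCl) = 2.6742 × 2/1 = 5.3484 mol.
Mass of KCl = 5.3484 mol × 74.55 g/mol = 398.72 g.
This is the theoretical yield. Percent yield = 284.4 g / 398.72 g × 100% = 71.328%.

71.33 %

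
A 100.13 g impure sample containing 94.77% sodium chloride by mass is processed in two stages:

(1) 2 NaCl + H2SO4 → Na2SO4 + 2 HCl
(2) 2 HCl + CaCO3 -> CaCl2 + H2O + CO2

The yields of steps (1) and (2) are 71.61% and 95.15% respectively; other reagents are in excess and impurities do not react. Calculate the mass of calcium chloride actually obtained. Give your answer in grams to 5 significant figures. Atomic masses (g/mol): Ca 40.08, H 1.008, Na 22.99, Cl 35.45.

61.393 g

Pure NaCl = 100.13 × 0.9477 = 94.8932 g.
M(NaCl) = 22.99 + 35.45 = 58.44 g/mol.
M(CaCl2) = 40.08 + 2(35.45) = 110.98 g/mol.
n(NaCl) = 94.8932 / 58.44 = 1.62377 mol.
Step 1 (NaCl:HCl = 2:2): theoretical n(HCl) = 1.62377 mol; at 71.61% yield, n(HCl) = 1.16278 mol.
Step 2 (HCl:CaCl2 = 2:1): theoretical n(CaCl2) = 0.581391 mol, so theoretical mass = 0.581391 × 110.98 = 64.5228 g.
At 95.15% yield, actual mass of CaCl2 = 64.5228 × 0.9515 = 61.3935 g.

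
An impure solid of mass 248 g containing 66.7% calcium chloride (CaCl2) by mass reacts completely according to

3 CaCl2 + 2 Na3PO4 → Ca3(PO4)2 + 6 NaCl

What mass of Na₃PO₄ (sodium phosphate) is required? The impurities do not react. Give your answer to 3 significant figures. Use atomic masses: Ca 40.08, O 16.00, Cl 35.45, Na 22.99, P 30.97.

163 g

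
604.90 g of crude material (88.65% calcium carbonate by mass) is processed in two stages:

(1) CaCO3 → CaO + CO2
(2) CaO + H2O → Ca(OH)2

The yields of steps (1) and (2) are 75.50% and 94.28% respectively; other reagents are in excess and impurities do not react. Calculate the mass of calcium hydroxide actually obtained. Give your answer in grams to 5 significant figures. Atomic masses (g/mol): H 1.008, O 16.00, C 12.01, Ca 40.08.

Pure CaCO3 = 604.90 × 0.8865 = 536.244 g.
M(CaCO3) = 40.08 + 12.01 + 3(16.00) = 100.09 g/mol.
M(Ca(OH)2) = 40.08 + 2(16.00) + 2(1.008) = 74.096 g/mol.
n(CaCO3) = 536.244 / 100.09 = 5.35762 mol.
Step 1 (CaCO3:CaO = 1:1): theoretical n(CaO) = 5.35762 mol; at 75.50% yield, n(CaO) = 4.04500 mol.
Step 2 (CaO:Ca(OH)2 = 1:1): theoretical n(Ca(OH)2) = 4.04500 mol, so theoretical mass = 4.04500 × 74.096 = 299.718 g.
At 94.28% yield, actual mass of Ca(OH)2 = 299.718 × 0.9428 = 282.574 g.

282.57 g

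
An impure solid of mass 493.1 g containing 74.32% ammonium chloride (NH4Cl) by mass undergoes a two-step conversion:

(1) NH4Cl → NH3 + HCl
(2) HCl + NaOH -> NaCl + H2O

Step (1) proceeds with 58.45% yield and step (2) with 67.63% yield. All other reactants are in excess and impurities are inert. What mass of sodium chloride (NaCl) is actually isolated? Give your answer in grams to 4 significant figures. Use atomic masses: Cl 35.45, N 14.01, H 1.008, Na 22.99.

158.3 g

Pure NH4Cl = 493.1 × 0.7432 = 366.47 g.
M(NH4Cl) = 14.01 + 4(1.008) + 35.45 = 53.492 g/mol.
M(NaCl) = 22.99 + 35.45 = 58.44 g/mol.
n(NH4Cl) = 366.47 / 53.492 = 6.8510 mol.
Step 1 (NH4Cl:HCl = 1:1): theoretical n(HCl) = 6.8510 mol; at 58.45% yield, n(HCl) = 4.0044 mol.
Step 2 (HCl:NaCl = 1:1): theoretical n(NaCl) = 4.0044 mol, so theoretical mass = 4.0044 × 58.44 = 234.02 g.
At 67.63% yield, actual mass of NaCl = 234.02 × 0.6763 = 158.27 g.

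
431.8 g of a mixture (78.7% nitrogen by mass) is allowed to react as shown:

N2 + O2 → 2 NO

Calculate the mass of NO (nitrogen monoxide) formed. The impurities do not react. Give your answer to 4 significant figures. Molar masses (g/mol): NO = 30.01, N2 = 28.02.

Mass of pure N2 = 431.8 g × 0.787 = 339.83 g.
n(N2) = 339.83 g / 28.02 g/mol = 12.128 mol.
From the equation the N2:NO mole ratio is 1:2, so n(NO) = 12.128 × 2/1 = 24.256 mol.
Mass of NO = 24.256 mol × 30.01 g/mol = 727.92 g.

727.9 g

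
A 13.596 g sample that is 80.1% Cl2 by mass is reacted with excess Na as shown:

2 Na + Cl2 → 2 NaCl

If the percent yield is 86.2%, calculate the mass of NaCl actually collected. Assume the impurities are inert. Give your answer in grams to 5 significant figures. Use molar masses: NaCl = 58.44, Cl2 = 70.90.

Pure Cl2 available = 13.596 g × 0.801 = 10.8904 g.
n(Cl2) = 10.8904 g / 70.90 g/mol = 0.153602 mol.
From the equation the Cl2:NaCl mole ratio is 1:2, so n(NaCl) = 0.153602 × 2/1 = 0.307204 mol.
Mass of NaCl = 0.307204 mol × 58.44 g/mol = 17.9530 g.
Actual mass collected = 17.9530 g × 0.862 = 15.4755 g.

15.476 g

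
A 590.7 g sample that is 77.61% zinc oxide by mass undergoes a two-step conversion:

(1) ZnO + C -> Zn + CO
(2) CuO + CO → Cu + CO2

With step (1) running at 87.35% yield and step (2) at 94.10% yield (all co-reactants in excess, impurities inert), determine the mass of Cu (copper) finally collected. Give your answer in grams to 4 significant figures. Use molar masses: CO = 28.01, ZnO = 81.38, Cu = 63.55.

294.3 g

Pure ZnO = 590.7 × 0.7761 = 458.44 g.
n(ZnO) = 458.44 / 81.38 = 5.6334 mol.
Step 1 (ZnO:CO = 1:1): theoretical n(CO) = 5.6334 mol; at 87.35% yield, n(CO) = 4.9207 mol.
Step 2 (CO:Cu = 1:1): theoretical n(Cu) = 4.9207 mol, so theoretical mass = 4.9207 × 63.55 = 312.71 g.
At 94.10% yield, actual mass of Cu = 312.71 × 0.9410 = 294.26 g.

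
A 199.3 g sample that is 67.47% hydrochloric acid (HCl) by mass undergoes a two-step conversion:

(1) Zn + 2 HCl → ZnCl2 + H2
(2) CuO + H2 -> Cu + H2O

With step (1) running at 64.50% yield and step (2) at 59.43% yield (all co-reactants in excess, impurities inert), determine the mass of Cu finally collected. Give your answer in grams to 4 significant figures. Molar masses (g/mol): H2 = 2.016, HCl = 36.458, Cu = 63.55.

44.92 g

Pure HCl = 199.3 × 0.6747 = 134.47 g.
n(HCl) = 134.47 / 36.458 = 3.6883 mol.
Step 1 (HCl:H2 = 2:1): theoretical n(H2) = 1.8441 mol; at 64.50% yield, n(H2) = 1.1895 mol.
Step 2 (H2:Cu = 1:1): theoretical n(Cu) = 1.1895 mol, so theoretical mass = 1.1895 × 63.55 = 75.591 g.
At 59.43% yield, actual mass of Cu = 75.591 × 0.5943 = 44.924 g.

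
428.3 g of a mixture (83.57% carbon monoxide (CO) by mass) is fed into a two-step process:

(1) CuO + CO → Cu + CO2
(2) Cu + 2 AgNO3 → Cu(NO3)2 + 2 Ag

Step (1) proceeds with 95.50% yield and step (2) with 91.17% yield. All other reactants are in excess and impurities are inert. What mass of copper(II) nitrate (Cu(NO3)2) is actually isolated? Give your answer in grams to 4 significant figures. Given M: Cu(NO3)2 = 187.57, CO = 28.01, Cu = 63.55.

2087 g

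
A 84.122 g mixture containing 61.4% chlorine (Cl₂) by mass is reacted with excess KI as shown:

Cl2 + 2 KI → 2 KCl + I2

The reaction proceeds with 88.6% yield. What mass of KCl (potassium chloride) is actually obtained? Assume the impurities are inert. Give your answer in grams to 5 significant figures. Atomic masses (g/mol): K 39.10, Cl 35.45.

96.237 g

Pure Cl2 available = 84.122 g × 0.614 = 51.6509 g.
M(Cl2) = 2(35.45) = 70.90 g/mol.
M(KCl) = 39.10 + 35.45 = 74.55 g/mol.
n(Cl2) = 51.6509 g / 70.90 g/mol = 0.728504 mol.
From the equation the Cl2:KCl mole ratio is 1:2, so n(KCl) = 0.728504 × 2/1 = 1.45701 mol.
Mass of KCl = 1.45701 mol × 74.55 g/mol = 108.620 g.
Actual mass collected = 108.620 g × 0.886 = 96.2372 g.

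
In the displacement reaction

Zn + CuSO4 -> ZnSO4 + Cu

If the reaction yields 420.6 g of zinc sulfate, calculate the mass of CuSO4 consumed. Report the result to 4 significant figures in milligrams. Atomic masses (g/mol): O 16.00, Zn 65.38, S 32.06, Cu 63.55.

415800 mg

M(ZnSO4) = 65.38 + 32.06 + 4(16.00) = 161.44 g/mol.
M(CuSO4) = 63.55 + 32.06 + 4(16.00) = 159.61 g/mol.
n(ZnSO4) = 420.60 g / 161.44 g/mol = 2.6053 mol.
From the equation the ZnSO4:CuSO4 mole ratio is 1:1, so n(CuSO4) = 2.6053 × 1/1 = 2.6053 mol.
Mass of CuSO4 = 2.6053 mol × 159.61 g/mol = 415.83 g.
Converting to mg: 415.83 g = 415800 mg.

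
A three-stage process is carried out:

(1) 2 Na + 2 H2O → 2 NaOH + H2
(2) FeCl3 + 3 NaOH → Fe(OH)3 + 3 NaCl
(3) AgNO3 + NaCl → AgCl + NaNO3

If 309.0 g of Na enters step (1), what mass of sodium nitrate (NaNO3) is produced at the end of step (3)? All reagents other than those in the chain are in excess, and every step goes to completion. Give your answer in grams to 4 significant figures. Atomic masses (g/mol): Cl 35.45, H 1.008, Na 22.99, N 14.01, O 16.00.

1142 g

M(Na) = 22.99 g/mol.
M(NaNO3) = 22.99 + 14.01 + 3(16.00) = 85.00 g/mol.
n(Na) = 309.0 / 22.99 = 13.441 mol.
Reaction (1): Na→NaOH ratio 2:2 ⇒ n(NaOH) = 13.441 mol.
Reaction (2): NaOH→NaCl ratio 3:3 ⇒ n(NaCl) = 13.441 mol.
Reaction (3): NaCl→NaNO3 ratio 1:1 ⇒ n(NaNO3) = 13.441 mol.
Mass of NaNO3 = 13.441 × 85.00 = 1142.5 g.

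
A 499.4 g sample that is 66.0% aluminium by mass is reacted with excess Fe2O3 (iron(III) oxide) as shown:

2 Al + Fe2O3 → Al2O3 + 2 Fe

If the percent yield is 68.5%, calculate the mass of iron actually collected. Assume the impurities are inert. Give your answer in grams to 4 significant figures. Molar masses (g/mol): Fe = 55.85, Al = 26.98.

Pure Al available = 499.4 g × 0.660 = 329.60 g.
n(Al) = 329.60 g / 26.98 g/mol = 12.217 mol.
From the equation the Al:Fe mole ratio is 2:2, so n(Fe) = 12.217 × 2/2 = 12.217 mol.
Mass of Fe = 12.217 mol × 55.85 g/mol = 682.30 g.
Actual mass collected = 682.30 g × 0.685 = 467.37 g.

467.4 g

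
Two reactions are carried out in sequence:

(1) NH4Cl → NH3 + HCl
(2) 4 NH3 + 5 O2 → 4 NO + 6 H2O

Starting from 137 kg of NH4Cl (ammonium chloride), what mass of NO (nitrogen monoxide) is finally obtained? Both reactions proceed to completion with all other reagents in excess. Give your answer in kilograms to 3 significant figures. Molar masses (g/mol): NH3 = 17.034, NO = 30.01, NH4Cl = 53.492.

137 kg = 137000 g.
n(NH4Cl) = 137000 / 53.492 = 2561 mol.
Step 1 gives a 1:1 ratio of NH4Cl to NH3, so n(NH3) = 2561 mol.
In step 2 the NH3:NO ratio is 4:4, so n(NO) = 2561 mol.
Mass of NO = 2561 × 30.01 = 76860 g = 76.9 kg.

76.9 kg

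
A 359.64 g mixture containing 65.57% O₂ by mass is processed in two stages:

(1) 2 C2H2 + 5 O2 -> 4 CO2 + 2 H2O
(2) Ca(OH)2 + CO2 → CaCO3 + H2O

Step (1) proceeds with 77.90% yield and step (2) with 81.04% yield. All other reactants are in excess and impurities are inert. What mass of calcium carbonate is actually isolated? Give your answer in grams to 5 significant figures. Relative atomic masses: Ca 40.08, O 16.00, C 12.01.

372.51 g

Pure O2 = 359.64 × 0.6557 = 235.816 g.
M(O2) = 2(16.00) = 32.00 g/mol.
M(CaCO3) = 40.08 + 12.01 + 3(16.00) = 100.09 g/mol.
n(O2) = 235.816 / 32.00 = 7.36925 mol.
Step 1 (O2:CO2 = 5:4): theoretical n(CO2) = 5.89540 mol; at 77.90% yield, n(CO2) = 4.59252 mol.
Step 2 (CO2:CaCO3 = 1:1): theoretical n(CaCO3) = 4.59252 mol, so theoretical mass = 4.59252 × 100.09 = 459.665 g.
At 81.04% yield, actual mass of CaCO3 = 459.665 × 0.8104 = 372.512 g.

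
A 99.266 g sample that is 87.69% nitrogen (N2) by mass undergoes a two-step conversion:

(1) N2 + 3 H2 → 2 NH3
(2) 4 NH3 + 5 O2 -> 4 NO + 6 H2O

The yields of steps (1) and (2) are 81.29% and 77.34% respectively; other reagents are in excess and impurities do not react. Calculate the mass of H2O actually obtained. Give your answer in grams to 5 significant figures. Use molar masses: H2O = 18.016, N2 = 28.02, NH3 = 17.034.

Pure N2 = 99.266 × 0.8769 = 87.0464 g.
n(N2) = 87.0464 / 28.02 = 3.10658 mol.
Step 1 (N2:NH3 = 1:2): theoretical n(NH3) = 6.21316 mol; at 81.29% yield, n(NH3) = 5.05068 mol.
Step 2 (NH3:H2O = 4:6): theoretical n(H2O) = 7.57602 mol, so theoretical mass = 7.57602 × 18.016 = 136.489 g.
At 77.34% yield, actual mass of H2O = 136.489 × 0.7734 = 105.561 g.

105.56 g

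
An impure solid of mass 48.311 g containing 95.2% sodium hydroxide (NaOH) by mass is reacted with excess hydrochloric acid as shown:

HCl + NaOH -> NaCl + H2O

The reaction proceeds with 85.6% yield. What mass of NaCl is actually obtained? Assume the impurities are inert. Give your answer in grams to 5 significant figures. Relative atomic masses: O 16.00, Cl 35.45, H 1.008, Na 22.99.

57.521 g

Pure NaOH available = 48.311 g × 0.952 = 45.9921 g.
M(NaOH) = 22.99 + 16.00 + 1.008 = 39.998 g/mol.
M(NaCl) = 22.99 + 35.45 = 58.44 g/mol.
n(NaOH) = 45.9921 g / 39.998 g/mol = 1.14986 mol.
From the equation the NaOH:NaCl mole ratio is 1:1, so n(NaCl) = 1.14986 × 1/1 = 1.14986 mol.
Mass of NaCl = 1.14986 mol × 58.44 g/mol = 67.1978 g.
Actual mass collected = 67.1978 g × 0.856 = 57.5213 g.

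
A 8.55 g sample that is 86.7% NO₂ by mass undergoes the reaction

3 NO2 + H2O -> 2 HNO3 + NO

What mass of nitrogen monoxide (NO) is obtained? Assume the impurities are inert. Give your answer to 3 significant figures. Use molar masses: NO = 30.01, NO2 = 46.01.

Mass of pure NO2 = 8.55 g × 0.867 = 7.413 g.
n(NO2) = 7.413 g / 46.01 g/mol = 0.1611 mol.
From the equation the NO2:NO mole ratio is 3:1, so n(NO) = 0.1611 × 1/3 = 0.05370 mol.
Mass of NO = 0.05370 mol × 30.01 g/mol = 1.612 g.

1.61 g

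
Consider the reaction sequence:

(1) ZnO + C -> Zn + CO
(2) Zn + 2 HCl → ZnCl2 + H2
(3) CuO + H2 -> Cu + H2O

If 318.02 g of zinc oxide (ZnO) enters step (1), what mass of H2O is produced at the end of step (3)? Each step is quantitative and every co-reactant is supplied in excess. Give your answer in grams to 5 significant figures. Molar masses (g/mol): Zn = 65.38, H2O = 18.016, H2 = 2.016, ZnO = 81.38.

70.404 g

n(ZnO) = 318.02 / 81.38 = 3.90784 mol.
Reaction (1): ZnO→Zn ratio 1:1 ⇒ n(Zn) = 3.90784 mol.
Reaction (2): Zn→H2 ratio 1:1 ⇒ n(H2) = 3.90784 mol.
Reaction (3): H2→H2O ratio 1:1 ⇒ n(H2O) = 3.90784 mol.
Mass of H2O = 3.90784 × 18.016 = 70.4036 g.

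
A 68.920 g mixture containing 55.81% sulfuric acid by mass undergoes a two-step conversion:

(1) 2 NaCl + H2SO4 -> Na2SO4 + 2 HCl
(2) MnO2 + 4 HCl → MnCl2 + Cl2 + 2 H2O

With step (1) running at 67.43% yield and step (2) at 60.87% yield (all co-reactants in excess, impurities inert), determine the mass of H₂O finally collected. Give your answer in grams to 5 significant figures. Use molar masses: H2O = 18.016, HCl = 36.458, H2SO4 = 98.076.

2.9001 g

Pure H2SO4 = 68.920 × 0.5581 = 38.4643 g.
n(H2SO4) = 38.4643 / 98.076 = 0.392188 mol.
Step 1 (H2SO4:HCl = 1:2): theoretical n(HCl) = 0.784376 mol; at 67.43% yield, n(HCl) = 0.528905 mol.
Step 2 (HCl:H2O = 4:2): theoretical n(H2O) = 0.264453 mol, so theoretical mass = 0.264453 × 18.016 = 4.76438 g.
At 60.87% yield, actual mass of H2O = 4.76438 × 0.6087 = 2.90008 g.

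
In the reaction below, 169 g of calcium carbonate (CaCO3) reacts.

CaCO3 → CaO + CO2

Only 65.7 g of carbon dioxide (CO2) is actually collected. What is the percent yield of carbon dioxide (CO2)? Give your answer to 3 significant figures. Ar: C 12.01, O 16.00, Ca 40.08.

M(CaCO3) = 40.08 + 12.01 + 3(16.00) = 100.09 g/mol.
M(CO2) = 12.01 + 2(16.00) = 44.01 g/mol.
n(CaCO3) = 169.0 g / 100.09 g/mol = 1.688 mol.
From the equation the CaCO3:CO2 mole ratio is 1:1, so n(CO2) = 1.688 × 1/1 = 1.688 mol.
Mass of CO2 = 1.688 mol × 44.01 g/mol = 74.31 g.
This is the theoretical yield. Percent yield = 65.7 g / 74.31 g × 100% = 88.41%.

88.4 %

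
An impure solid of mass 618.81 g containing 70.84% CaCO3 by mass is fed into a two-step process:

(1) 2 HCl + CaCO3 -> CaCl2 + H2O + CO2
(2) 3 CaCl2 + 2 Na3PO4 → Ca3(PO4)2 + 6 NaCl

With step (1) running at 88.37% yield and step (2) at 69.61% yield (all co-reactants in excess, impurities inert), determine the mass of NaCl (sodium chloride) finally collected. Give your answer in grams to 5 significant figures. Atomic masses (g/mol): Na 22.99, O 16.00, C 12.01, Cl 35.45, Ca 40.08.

314.89 g

Pure CaCO3 = 618.81 × 0.7084 = 438.365 g.
M(CaCO3) = 40.08 + 12.01 + 3(16.00) = 100.09 g/mol.
M(NaCl) = 22.99 + 35.45 = 58.44 g/mol.
n(CaCO3) = 438.365 / 100.09 = 4.37971 mol.
Step 1 (CaCO3:CaCl2 = 1:1): theoretical n(CaCl2) = 4.37971 mol; at 88.37% yield, n(CaCl2) = 3.87035 mol.
Step 2 (CaCl2:NaCl = 3:6): theoretical n(NaCl) = 7.74070 mol, so theoretical mass = 7.74070 × 58.44 = 452.366 g.
At 69.61% yield, actual mass of NaCl = 452.366 × 0.6961 = 314.892 g.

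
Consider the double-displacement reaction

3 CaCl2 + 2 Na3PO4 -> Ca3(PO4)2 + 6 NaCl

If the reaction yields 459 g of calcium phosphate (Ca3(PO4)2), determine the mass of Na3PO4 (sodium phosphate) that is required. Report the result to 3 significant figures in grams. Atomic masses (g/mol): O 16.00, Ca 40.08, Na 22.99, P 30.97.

485 g

M(Ca3(PO4)2) = 3(40.08) + 2(30.97) + 8(16.00) = 310.18 g/mol.
M(Na3PO4) = 3(22.99) + 30.97 + 4(16.00) = 163.94 g/mol.
n(Ca3(PO4)2) = 459.0 g / 310.18 g/mol = 1.480 mol.
From the equation the Ca3(PO4)2:Na3PO4 mole ratio is 1:2, so n(Na3PO4) = 1.480 × 2/1 = 2.960 mol.
Mass of Na3PO4 = 2.960 mol × 163.94 g/mol = 485.2 g.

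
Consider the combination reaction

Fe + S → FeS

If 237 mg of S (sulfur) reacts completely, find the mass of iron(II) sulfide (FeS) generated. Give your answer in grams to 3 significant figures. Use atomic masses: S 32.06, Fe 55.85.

0.650 g

M(S) = 32.06 g/mol.
M(FeS) = 55.85 + 32.06 = 87.91 g/mol.
Convert: 237 mg = 0.2370 g.
n(S) = 0.2370 g / 32.06 g/mol = 0.007392 mol.
From the equation the S:FeS mole ratio is 1:1, so n(FeS) = 0.007392 × 1/1 = 0.007392 mol.
Mass of FeS = 0.007392 mol × 87.91 g/mol = 0.6499 g.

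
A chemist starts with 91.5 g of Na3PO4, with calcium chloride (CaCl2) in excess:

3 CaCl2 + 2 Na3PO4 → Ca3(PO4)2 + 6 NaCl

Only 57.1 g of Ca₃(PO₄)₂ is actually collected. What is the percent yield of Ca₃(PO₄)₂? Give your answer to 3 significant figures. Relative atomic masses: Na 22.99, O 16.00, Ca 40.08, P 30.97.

M(Na3PO4) = 3(22.99) + 30.97 + 4(16.00) = 163.94 g/mol.
M(Ca3(PO4)2) = 3(40.08) + 2(30.97) + 8(16.00) = 310.18 g/mol.
n(Na3PO4) = 91.50 g / 163.94 g/mol = 0.5581 mol.
From the equation the Na3PO4:Ca3(PO4)2 mole ratio is 2:1, so n(Ca3(PO4)2) = 0.5581 × 1/2 = 0.2791 mol.
Mass of Ca3(PO4)2 = 0.2791 mol × 310.18 g/mol = 86.56 g.
This is the theoretical yield. Percent yield = 57.1 g / 86.56 g × 100% = 65.97%.

66.0 %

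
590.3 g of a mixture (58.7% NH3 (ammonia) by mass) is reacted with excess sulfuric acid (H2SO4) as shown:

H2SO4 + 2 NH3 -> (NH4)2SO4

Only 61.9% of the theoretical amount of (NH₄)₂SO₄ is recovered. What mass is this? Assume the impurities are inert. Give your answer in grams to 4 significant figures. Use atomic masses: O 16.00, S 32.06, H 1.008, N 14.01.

Pure NH3 available = 590.3 g × 0.587 = 346.51 g.
M(NH3) = 14.01 + 3(1.008) = 17.034 g/mol.
M((NH4)2SO4) = 2(14.01) + 8(1.008) + 32.06 + 4(16.00) = 132.144 g/mol.
n(NH3) = 346.51 g / 17.034 g/mol = 20.342 mol.
From the equation the NH3:(NH4)2SO4 mole ratio is 2:1, so n((NH4)2SO4) = 20.342 × 1/2 = 10.171 mol.
Mass of (NH4)2SO4 = 10.171 mol × 132.144 g/mol = 1344.0 g.
Actual mass collected = 1344.0 g × 0.619 = 831.96 g.

832.0 g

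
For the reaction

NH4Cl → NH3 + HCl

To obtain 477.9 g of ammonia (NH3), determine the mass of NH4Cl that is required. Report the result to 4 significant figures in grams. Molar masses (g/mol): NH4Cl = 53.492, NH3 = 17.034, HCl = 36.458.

1501 g

n(NH3) = 477.90 g / 17.034 g/mol = 28.056 mol.
From the equation the NH3:NH4Cl mole ratio is 1:1, so n(NH4Cl) = 28.056 × 1/1 = 28.056 mol.
Mass of NH4Cl = 28.056 mol × 53.492 g/mol = 1500.8 g.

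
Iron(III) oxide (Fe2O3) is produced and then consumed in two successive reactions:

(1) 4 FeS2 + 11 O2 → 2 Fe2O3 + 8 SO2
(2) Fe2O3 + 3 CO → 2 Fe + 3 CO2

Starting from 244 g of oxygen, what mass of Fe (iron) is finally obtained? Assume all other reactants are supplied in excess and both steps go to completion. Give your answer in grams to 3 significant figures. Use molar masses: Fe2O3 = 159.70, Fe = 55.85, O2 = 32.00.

n(O2) = 244.0 / 32.00 = 7.625 mol.
Step 1 gives a 11:2 ratio of O2 to Fe2O3, so n(Fe2O3) = 1.386 mol.
In step 2 the Fe2O3:Fe ratio is 1:2, so n(Fe) = 2.773 mol.
Mass of Fe = 2.773 × 55.85 = 154.9 g.

155 g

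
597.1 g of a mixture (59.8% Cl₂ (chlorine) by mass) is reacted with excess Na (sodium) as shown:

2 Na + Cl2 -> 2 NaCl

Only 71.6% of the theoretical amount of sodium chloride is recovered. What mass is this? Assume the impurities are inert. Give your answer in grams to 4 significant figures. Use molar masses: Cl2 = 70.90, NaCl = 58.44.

421.5 g

Pure Cl2 available = 597.1 g × 0.598 = 357.07 g.
n(Cl2) = 357.07 g / 70.90 g/mol = 5.0362 mol.
From the equation the Cl2:NaCl mole ratio is 1:2, so n(NaCl) = 5.0362 × 2/1 = 10.072 mol.
Mass of NaCl = 10.072 mol × 58.44 g/mol = 588.63 g.
Actual mass collected = 588.63 g × 0.716 = 421.46 g.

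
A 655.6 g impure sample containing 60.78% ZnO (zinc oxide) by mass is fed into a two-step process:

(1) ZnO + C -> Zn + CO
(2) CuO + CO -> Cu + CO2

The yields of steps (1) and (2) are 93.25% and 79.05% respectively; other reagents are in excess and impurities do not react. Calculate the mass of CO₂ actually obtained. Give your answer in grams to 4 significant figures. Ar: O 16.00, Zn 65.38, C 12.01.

158.8 g

Pure ZnO = 655.6 × 0.6078 = 398.47 g.
M(ZnO) = 65.38 + 16.00 = 81.38 g/mol.
M(CO2) = 12.01 + 2(16.00) = 44.01 g/mol.
n(ZnO) = 398.47 / 81.38 = 4.8965 mol.
Step 1 (ZnO:CO = 1:1): theoretical n(CO) = 4.8965 mol; at 93.25% yield, n(CO) = 4.5659 mol.
Step 2 (CO:CO2 = 1:1): theoretical n(CO2) = 4.5659 mol, so theoretical mass = 4.5659 × 44.01 = 200.95 g.
At 79.05% yield, actual mass of CO2 = 200.95 × 0.7905 = 158.85 g.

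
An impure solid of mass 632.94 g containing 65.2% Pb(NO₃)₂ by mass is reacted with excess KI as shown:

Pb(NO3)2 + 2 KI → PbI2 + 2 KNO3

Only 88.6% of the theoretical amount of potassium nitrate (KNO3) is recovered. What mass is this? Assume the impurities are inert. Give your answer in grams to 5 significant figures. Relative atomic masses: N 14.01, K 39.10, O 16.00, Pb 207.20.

Pure Pb(NO3)2 available = 632.94 g × 0.652 = 412.677 g.
M(Pb(NO3)2) = 207.20 + 2(14.01) + 6(16.00) = 331.22 g/mol.
M(KNO3) = 39.10 + 14.01 + 3(16.00) = 101.11 g/mol.
n(Pb(NO3)2) = 412.677 g / 331.22 g/mol = 1.24593 mol.
From the equation the Pb(NO3)2:KNO3 mole ratio is 1:2, so n(KNO3) = 1.24593 × 2/1 = 2.49186 mol.
Mass of KNO3 = 2.49186 mol × 101.11 g/mol = 251.952 g.
Actual mass collected = 251.952 g × 0.886 = 223.229 g.

223.23 g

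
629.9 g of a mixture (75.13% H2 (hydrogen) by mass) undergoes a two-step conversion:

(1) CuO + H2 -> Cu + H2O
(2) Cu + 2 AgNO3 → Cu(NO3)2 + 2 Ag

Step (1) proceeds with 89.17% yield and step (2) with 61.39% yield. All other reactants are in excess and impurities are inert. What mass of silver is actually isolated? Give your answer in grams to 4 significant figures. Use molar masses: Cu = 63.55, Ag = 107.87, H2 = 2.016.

27720 g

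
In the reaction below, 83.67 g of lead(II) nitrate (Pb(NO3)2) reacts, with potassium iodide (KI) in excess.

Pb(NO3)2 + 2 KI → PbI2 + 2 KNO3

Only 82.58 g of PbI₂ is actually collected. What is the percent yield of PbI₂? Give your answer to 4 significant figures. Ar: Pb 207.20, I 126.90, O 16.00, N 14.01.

70.91 %

M(Pb(NO3)2) = 207.20 + 2(14.01) + 6(16.00) = 331.22 g/mol.
M(PbI2) = 207.20 + 2(126.90) = 461.00 g/mol.
n(Pb(NO3)2) = 83.670 g / 331.22 g/mol = 0.25261 mol.
From the equation the Pb(NO3)2:PbI2 mole ratio is 1:1, so n(PbI2) = 0.25261 × 1/1 = 0.25261 mol.
Mass of PbI2 = 0.25261 mol × 461.00 g/mol = 116.45 g.
This is the theoretical yield. Percent yield = 82.58 g / 116.45 g × 100% = 70.912%.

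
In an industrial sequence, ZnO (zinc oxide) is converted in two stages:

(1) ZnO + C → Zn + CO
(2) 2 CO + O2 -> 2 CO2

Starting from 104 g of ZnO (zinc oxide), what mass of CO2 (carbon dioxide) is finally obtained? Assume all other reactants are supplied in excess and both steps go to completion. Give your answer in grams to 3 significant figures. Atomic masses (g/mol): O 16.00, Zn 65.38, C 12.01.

56.2 g

M(ZnO) = 65.38 + 16.00 = 81.38 g/mol.
M(CO2) = 12.01 + 2(16.00) = 44.01 g/mol.
n(ZnO) = 104.0 / 81.38 = 1.278 mol.
Step 1 gives a 1:1 ratio of ZnO to CO, so n(CO) = 1.278 mol.
In step 2 the CO:CO2 ratio is 2:2, so n(CO2) = 1.278 mol.
Mass of CO2 = 1.278 × 44.01 = 56.24 g.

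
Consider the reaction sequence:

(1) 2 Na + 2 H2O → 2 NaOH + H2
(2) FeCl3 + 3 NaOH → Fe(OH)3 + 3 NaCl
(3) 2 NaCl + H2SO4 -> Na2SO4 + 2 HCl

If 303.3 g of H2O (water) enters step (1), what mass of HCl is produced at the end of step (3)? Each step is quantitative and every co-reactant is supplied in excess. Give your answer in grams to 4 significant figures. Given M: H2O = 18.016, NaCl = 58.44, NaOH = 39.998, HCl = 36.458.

613.8 g

n(H2O) = 303.3 / 18.016 = 16.835 mol.
Reaction (1): H2O→NaOH ratio 2:2 ⇒ n(NaOH) = 16.835 mol.
Reaction (2): NaOH→NaCl ratio 3:3 ⇒ n(NaCl) = 16.835 mol.
Reaction (3): NaCl→HCl ratio 2:2 ⇒ n(HCl) = 16.835 mol.
Mass of HCl = 16.835 × 36.458 = 613.77 g.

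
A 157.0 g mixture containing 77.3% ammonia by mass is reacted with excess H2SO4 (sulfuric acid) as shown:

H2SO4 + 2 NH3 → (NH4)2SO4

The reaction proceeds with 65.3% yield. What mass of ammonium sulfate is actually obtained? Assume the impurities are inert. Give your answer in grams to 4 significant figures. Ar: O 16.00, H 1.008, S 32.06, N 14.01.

307.4 g

Pure NH3 available = 157.0 g × 0.773 = 121.36 g.
M(NH3) = 14.01 + 3(1.008) = 17.034 g/mol.
M((NH4)2SO4) = 2(14.01) + 8(1.008) + 32.06 + 4(16.00) = 132.144 g/mol.
n(NH3) = 121.36 g / 17.034 g/mol = 7.1246 mol.
From the equation the NH3:(NH4)2SO4 mole ratio is 2:1, so n((NH4)2SO4) = 7.1246 × 1/2 = 3.5623 mol.
Mass of (NH4)2SO4 = 3.5623 mol × 132.144 g/mol = 470.74 g.
Actual mass collected = 470.74 g × 0.653 = 307.39 g.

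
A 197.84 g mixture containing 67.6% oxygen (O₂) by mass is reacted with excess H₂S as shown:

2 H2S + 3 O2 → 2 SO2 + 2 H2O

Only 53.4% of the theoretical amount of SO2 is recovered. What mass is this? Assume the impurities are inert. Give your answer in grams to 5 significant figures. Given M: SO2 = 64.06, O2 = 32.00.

95.312 g

Pure O2 available = 197.84 g × 0.676 = 133.740 g.
n(O2) = 133.740 g / 32.00 g/mol = 4.17937 mol.
From the equation the O2:SO2 mole ratio is 3:2, so n(SO2) = 4.17937 × 2/3 = 2.78625 mol.
Mass of SO2 = 2.78625 mol × 64.06 g/mol = 178.487 g.
Actual mass collected = 178.487 g × 0.534 = 95.3120 g.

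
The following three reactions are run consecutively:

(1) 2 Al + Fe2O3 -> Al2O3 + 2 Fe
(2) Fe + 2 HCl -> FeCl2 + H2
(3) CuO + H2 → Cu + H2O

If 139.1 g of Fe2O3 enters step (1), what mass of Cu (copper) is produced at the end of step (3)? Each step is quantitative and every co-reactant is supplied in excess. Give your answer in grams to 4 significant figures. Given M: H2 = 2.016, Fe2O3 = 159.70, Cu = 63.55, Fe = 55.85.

110.7 g

n(Fe2O3) = 139.1 / 159.70 = 0.87101 mol.
Reaction (1): Fe2O3→Fe ratio 1:2 ⇒ n(Fe) = 1.7420 mol.
Reaction (2): Fe→H2 ratio 1:1 ⇒ n(H2) = 1.7420 mol.
Reaction (3): H2→Cu ratio 1:1 ⇒ n(Cu) = 1.7420 mol.
Mass of Cu = 1.7420 × 63.55 = 110.71 g.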